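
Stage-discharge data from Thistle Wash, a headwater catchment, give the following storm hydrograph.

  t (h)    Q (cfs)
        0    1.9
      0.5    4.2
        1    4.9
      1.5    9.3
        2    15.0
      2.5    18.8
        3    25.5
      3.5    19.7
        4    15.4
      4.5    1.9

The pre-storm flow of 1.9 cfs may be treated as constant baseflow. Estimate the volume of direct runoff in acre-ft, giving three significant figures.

V ≈ 4.03 acre-ft

Direct-runoff ordinates (Q − Q_b): 0.0, 2.3, 3.0, 7.4, 13.1, 16.9, 23.6, 17.8, 13.5, 0.0 cfs.
ΣQ_DR = 97.60 cfs.
With Δt = 0.5 h = 1800 s, V = ΣQ_DR · Δt = 97.60 × 1800 = 1.76 × 10^5 ft³ = 4.03 acre-ft.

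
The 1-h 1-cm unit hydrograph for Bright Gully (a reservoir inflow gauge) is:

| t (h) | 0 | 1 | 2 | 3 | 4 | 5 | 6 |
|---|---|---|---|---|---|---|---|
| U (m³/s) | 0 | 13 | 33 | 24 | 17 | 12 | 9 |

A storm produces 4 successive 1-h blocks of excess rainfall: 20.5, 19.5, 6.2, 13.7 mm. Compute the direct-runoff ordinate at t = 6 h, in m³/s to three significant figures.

Q ≈ 85.3 m³/s

By discrete convolution, Q_j = Σ (P_i / 10 mm) · U_{j−i}.
At t = 6 h (j=6): Q = (20.5/10)·9 + (19.5/10)·12 + (6.2/10)·17 + (13.7/10)·24 = 85.3 m³/s.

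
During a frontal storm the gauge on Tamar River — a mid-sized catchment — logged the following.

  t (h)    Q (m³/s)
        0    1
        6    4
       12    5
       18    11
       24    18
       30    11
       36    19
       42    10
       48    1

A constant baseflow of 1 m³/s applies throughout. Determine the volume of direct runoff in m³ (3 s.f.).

V ≈ 1.53 × 10^6 m³

Direct-runoff ordinates (Q − Q_b): 0.0, 3.0, 4.0, 10.0, 17.0, 10.0, 18.0, 9.0, 0.0 m³/s.
ΣQ_DR = 71.00 m³/s.
With Δt = 6 h = 21600 s, V = ΣQ_DR · Δt = 71.00 × 21600 = 1.53 × 10^6 m³.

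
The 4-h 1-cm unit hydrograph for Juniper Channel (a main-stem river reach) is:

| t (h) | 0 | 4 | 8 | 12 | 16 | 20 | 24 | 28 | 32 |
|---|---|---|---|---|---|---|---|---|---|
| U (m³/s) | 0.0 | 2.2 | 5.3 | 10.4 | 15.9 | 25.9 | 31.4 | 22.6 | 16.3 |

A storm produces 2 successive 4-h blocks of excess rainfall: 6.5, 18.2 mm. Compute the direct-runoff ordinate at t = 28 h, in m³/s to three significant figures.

Q ≈ 71.8 m³/s

By discrete convolution, Q_j = Σ (P_i / 10 mm) · U_{j−i}.
At t = 28 h (j=7): Q = (6.5/10)·22.6 + (18.2/10)·31.4 = 71.8 m³/s.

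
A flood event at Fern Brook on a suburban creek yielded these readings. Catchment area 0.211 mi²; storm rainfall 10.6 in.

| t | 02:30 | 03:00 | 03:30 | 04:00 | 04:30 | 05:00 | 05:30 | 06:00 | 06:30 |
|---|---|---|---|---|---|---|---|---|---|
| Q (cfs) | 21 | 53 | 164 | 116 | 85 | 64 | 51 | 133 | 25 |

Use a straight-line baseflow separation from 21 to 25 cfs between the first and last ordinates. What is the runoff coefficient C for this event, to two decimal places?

C ≈ 0.17

ΣQ_DR = 505.0 cfs; V = ΣQ_DR·Δt = 9.090 × 10^5 ft³.
Runoff depth d = V / A = 1.854 in.
C = d / P = 1.854 / 10.6 = 0.17.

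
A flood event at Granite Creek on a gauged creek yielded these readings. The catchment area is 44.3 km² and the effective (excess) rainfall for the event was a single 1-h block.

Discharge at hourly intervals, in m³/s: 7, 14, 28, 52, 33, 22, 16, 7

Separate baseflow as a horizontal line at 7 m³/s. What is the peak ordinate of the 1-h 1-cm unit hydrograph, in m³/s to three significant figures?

Direct runoff: 0.0, 7.0, 21.0, 45.0, 26.0, 15.0, 9.0, 0.0 m³/s; ΣQ_DR = 123.0 m³/s, peak = 45.0 m³/s.
Runoff depth d = ΣQ_DR·Δt / A = 123.0 × 3600 / (44.3 km²) = 9.995 mm.
The 1-cm UH is the DRH scaled by (10 mm)/d, so U_p = 45.0 × 10/9.995 = 45.0 m³/s.

U_p ≈ 45.0 m³/s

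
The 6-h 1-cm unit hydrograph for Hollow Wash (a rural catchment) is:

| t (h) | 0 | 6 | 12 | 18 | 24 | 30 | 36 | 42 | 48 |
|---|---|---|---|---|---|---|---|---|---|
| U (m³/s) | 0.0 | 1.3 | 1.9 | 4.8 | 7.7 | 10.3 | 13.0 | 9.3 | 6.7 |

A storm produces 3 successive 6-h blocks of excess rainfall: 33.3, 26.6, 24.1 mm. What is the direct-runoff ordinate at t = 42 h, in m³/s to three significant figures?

By discrete convolution, Q_j = Σ (P_i / 10 mm) · U_{j−i}.
At t = 42 h (j=7): Q = (33.3/10)·9.3 + (26.6/10)·13.0 + (24.1/10)·10.3 = 90.4 m³/s.

Q ≈ 90.4 m³/s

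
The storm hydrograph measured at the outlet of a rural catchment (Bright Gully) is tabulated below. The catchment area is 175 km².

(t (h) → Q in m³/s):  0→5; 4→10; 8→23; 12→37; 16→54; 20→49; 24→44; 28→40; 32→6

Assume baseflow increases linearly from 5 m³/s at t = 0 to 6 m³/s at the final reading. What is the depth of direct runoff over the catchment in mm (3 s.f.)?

Direct runoff: 0.00, 4.88, 17.75, 31.62, 48.50, 43.38, 38.25, 34.12, 0.00 m³/s; ΣQ_DR = 218.5 m³/s.
V = ΣQ_DR · Δt = 218.5 × 14400 s = 3.146 × 10^6 m³.
Over A = 175 km², depth = V / A = 18.0 mm.

d ≈ 18.0 mm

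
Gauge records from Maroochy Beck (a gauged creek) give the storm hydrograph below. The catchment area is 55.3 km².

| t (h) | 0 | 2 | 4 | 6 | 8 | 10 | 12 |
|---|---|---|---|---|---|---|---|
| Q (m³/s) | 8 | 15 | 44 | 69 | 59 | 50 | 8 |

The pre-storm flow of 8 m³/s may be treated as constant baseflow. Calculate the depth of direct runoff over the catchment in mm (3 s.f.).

d ≈ 25.6 mm

Direct runoff: 0.0, 7.0, 36.0, 61.0, 51.0, 42.0, 0.0 m³/s; ΣQ_DR = 197.0 m³/s.
V = ΣQ_DR · Δt = 197.0 × 7200 s = 1.418 × 10^6 m³.
Over A = 55.3 km², depth = V / A = 25.6 mm.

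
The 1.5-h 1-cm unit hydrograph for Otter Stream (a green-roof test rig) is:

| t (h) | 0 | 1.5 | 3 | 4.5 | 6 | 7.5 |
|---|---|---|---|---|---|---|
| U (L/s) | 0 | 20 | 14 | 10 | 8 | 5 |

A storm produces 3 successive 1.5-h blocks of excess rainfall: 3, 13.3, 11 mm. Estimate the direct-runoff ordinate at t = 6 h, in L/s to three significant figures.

Q ≈ 31.1 L/s

By discrete convolution, Q_j = Σ (P_i / 10 mm) · U_{j−i}.
At t = 6 h (j=4): Q = (3/10)·8 + (13.3/10)·10 + (11/10)·14 = 31.1 L/s.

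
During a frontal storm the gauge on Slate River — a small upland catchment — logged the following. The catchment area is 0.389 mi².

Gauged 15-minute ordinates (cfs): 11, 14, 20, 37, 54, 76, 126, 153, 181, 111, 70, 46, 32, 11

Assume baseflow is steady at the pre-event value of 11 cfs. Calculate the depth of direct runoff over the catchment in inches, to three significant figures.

Direct runoff: 0.0, 3.0, 9.0, 26.0, 43.0, 65.0, 115.0, 142.0, 170.0, 100.0, 59.0, 35.0, 21.0, 0.0 cfs; ΣQ_DR = 788.0 cfs.
V = ΣQ_DR · Δt = 788.0 × 900 s = 7.092 × 10^5 ft³.
Over A = 0.389 mi², depth = V / A = 0.785 in.

d ≈ 0.785 in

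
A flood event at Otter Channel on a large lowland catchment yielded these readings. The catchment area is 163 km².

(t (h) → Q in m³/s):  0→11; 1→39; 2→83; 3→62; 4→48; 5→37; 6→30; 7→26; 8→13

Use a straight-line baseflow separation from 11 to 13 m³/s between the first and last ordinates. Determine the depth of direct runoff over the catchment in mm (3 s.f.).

Direct runoff: 0.00, 27.75, 71.50, 50.25, 36.00, 24.75, 17.50, 13.25, 0.00 m³/s; ΣQ_DR = 241.0 m³/s.
V = ΣQ_DR · Δt = 241.0 × 3600 s = 8.676 × 10^5 m³.
Over A = 163 km², depth = V / A = 5.32 mm.

d ≈ 5.32 mm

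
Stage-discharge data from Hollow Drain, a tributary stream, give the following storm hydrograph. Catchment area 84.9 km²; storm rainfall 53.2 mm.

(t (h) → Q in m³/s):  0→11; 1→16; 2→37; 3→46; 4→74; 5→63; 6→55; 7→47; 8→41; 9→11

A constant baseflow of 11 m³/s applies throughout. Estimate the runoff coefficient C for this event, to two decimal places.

C ≈ 0.23

ΣQ_DR = 291.0 m³/s; V = ΣQ_DR·Δt = 1.048 × 10^6 m³.
Runoff depth d = V / A = 12.34 mm.
C = d / P = 12.34 / 53.2 = 0.23.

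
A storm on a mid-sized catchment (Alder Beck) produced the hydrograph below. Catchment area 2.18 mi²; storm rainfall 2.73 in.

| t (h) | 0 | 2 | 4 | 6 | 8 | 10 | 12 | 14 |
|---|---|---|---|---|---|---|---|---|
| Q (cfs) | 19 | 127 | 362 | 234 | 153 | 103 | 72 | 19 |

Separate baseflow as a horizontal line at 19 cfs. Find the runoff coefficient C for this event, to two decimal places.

ΣQ_DR = 937.0 cfs; V = ΣQ_DR·Δt = 6.746 × 10^6 ft³.
Runoff depth d = V / A = 1.332 in.
C = d / P = 1.332 / 2.73 = 0.49.

C ≈ 0.49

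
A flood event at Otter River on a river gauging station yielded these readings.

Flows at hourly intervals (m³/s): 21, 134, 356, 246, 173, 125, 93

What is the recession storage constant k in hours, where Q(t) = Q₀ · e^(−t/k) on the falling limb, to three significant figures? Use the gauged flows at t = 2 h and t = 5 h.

k ≈ 2.87 h

On the falling limb, Q drops from 356 to 125 m³/s between t = 2 h and t = 5 h (Δt = 3 h).
k = −Δt / ln(Q₂/Q₁) = −3 / ln(125/356) = 2.87 h.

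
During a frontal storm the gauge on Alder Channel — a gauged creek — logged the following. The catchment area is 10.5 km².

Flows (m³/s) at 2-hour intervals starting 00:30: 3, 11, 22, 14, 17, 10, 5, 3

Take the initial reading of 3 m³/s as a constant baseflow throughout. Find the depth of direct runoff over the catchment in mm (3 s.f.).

Direct runoff: 0.0, 8.0, 19.0, 11.0, 14.0, 7.0, 2.0, 0.0 m³/s; ΣQ_DR = 61.00 m³/s.
V = ΣQ_DR · Δt = 61.00 × 7200 s = 4.392 × 10^5 m³.
Over A = 10.5 km², depth = V / A = 41.8 mm.

d ≈ 41.8 mm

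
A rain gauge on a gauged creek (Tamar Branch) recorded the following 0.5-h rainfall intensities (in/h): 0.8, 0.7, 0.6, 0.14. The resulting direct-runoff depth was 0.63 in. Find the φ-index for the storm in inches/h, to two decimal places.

φ ≈ 0.28 in/h

Only the 3 blocks with intensity above φ contribute runoff: 0.8, 0.7, 0.6 in/h.
Σ(I−φ)·Δt = d  ⇒  (0.8+0.7+0.6 − 3φ)·0.5 = 0.63
φ = (2.100 − 0.63/0.5) / 3 = 0.28 in/h.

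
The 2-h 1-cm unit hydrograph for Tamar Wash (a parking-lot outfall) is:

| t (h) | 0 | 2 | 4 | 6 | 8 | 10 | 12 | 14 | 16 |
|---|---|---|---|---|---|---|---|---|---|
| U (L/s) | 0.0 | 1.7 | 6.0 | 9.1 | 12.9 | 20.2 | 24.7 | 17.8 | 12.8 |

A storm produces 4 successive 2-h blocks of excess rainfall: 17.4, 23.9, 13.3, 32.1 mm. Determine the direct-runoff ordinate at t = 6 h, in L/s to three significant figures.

Q ≈ 32.4 L/s

By discrete convolution, Q_j = Σ (P_i / 10 mm) · U_{j−i}.
At t = 6 h (j=3): Q = (17.4/10)·9.1 + (23.9/10)·6.0 + (13.3/10)·1.7 + (32.1/10)·0.0 = 32.4 L/s.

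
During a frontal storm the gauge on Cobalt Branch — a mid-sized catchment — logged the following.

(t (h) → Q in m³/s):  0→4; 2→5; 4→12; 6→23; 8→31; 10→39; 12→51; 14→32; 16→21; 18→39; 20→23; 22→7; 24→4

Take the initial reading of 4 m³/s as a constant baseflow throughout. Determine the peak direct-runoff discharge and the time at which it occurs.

Q_p = 47.0 m³/s at t = 12 h

Subtracting baseflow gives direct-runoff ordinates: 0.0, 1.0, 8.0, 19.0, 27.0, 35.0, 47.0, 28.0, 17.0, 35.0, 19.0, 3.0, 0.0 m³/s.
The maximum is 47.0 m³/s, occurring at the reading for t = 12 h.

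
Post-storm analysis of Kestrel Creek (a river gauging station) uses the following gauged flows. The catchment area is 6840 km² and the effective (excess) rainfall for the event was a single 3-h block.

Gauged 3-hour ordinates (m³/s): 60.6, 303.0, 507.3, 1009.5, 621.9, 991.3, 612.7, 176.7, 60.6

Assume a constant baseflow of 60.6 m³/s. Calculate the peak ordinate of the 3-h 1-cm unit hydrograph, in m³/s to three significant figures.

U_p ≈ 1580 m³/s

Direct runoff: 0.0, 242.4, 446.7, 948.9, 561.3, 930.7, 552.1, 116.1, 0.0 m³/s; ΣQ_DR = 3798 m³/s, peak = 948.9 m³/s.
Runoff depth d = ΣQ_DR·Δt / A = 3798 × 10800 / (6840 km²) = 5.997 mm.
The 1-cm UH is the DRH scaled by (10 mm)/d, so U_p = 948.9 × 10/5.997 = 1580 m³/s.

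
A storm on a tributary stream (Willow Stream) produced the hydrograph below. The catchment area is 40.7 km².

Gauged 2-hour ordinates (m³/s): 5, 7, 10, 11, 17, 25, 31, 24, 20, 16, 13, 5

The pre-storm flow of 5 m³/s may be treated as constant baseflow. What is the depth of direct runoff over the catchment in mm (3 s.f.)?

d ≈ 21.9 mm

Direct runoff: 0.0, 2.0, 5.0, 6.0, 12.0, 20.0, 26.0, 19.0, 15.0, 11.0, 8.0, 0.0 m³/s; ΣQ_DR = 124.0 m³/s.
V = ΣQ_DR · Δt = 124.0 × 7200 s = 8.928 × 10^5 m³.
Over A = 40.7 km², depth = V / A = 21.9 mm.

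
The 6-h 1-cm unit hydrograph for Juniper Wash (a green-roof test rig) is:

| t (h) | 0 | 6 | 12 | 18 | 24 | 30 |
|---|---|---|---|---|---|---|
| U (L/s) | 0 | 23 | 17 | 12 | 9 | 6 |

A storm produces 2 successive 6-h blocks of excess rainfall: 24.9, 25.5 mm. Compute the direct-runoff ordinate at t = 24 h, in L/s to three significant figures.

Q ≈ 53.0 L/s

By discrete convolution, Q_j = Σ (P_i / 10 mm) · U_{j−i}.
At t = 24 h (j=4): Q = (24.9/10)·9 + (25.5/10)·12 = 53.0 L/s.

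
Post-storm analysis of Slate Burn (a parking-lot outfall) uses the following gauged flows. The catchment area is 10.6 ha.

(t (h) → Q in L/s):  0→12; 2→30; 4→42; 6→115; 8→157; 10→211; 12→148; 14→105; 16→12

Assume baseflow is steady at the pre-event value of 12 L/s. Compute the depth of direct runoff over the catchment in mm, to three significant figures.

d ≈ 49.2 mm

Direct runoff: 0.0, 18.0, 30.0, 103.0, 145.0, 199.0, 136.0, 93.0, 0.0 L/s; ΣQ_DR = 724.0 L/s.
V = ΣQ_DR · Δt = 724.0 × 7200 s = 5.213 × 10^6 L.
Over A = 10.6 ha, depth = V / A = 49.2 mm.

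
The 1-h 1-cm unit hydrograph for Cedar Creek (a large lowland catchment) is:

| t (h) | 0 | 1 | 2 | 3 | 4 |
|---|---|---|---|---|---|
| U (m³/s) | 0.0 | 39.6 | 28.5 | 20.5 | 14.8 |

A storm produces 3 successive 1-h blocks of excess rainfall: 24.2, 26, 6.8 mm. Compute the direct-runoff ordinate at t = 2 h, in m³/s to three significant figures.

By discrete convolution, Q_j = Σ (P_i / 10 mm) · U_{j−i}.
At t = 2 h (j=2): Q = (24.2/10)·28.5 + (26/10)·39.6 + (6.8/10)·0.0 = 172 m³/s.

Q ≈ 172 m³/s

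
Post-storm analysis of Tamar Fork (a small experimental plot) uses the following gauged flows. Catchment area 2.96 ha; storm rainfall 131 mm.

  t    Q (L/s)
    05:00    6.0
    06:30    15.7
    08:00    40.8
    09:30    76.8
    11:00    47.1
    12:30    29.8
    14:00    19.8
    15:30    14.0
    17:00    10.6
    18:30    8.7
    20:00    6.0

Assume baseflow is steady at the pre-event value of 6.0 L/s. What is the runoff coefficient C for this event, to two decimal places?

ΣQ_DR = 209.3 L/s; V = ΣQ_DR·Δt = 1.130 × 10^6 L.
Runoff depth d = V / A = 38.18 mm.
C = d / P = 38.18 / 131 = 0.29.

C ≈ 0.29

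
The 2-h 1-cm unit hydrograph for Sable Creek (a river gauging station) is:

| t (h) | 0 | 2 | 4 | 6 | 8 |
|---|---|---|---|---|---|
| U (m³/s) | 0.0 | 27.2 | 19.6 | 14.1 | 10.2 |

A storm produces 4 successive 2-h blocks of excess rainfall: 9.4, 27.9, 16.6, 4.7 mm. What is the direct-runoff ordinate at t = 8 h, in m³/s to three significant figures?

By discrete convolution, Q_j = Σ (P_i / 10 mm) · U_{j−i}.
At t = 8 h (j=4): Q = (9.4/10)·10.2 + (27.9/10)·14.1 + (16.6/10)·19.6 + (4.7/10)·27.2 = 94.2 m³/s.

Q ≈ 94.2 m³/s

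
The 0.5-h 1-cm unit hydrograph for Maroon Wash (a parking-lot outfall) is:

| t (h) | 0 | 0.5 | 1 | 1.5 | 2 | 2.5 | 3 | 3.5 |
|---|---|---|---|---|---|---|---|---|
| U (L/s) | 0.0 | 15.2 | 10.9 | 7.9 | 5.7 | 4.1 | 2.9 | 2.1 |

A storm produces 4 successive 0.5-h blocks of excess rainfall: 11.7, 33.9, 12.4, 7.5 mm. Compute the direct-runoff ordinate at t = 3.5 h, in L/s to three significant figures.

Q ≈ 21.6 L/s

By discrete convolution, Q_j = Σ (P_i / 10 mm) · U_{j−i}.
At t = 3.5 h (j=7): Q = (11.7/10)·2.1 + (33.9/10)·2.9 + (12.4/10)·4.1 + (7.5/10)·5.7 = 21.6 L/s.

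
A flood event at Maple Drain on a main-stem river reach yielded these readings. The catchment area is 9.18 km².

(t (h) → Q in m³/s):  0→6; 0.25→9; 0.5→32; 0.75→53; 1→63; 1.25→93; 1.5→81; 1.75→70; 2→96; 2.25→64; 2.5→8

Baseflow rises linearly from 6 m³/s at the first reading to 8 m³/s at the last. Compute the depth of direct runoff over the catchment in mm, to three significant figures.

d ≈ 48.8 mm

Direct runoff: 0.00, 2.80, 25.60, 46.40, 56.20, 86.00, 73.80, 62.60, 88.40, 56.20, 0.00 m³/s; ΣQ_DR = 498.0 m³/s.
V = ΣQ_DR · Δt = 498.0 × 900 s = 4.482 × 10^5 m³.
Over A = 9.18 km², depth = V / A = 48.8 mm.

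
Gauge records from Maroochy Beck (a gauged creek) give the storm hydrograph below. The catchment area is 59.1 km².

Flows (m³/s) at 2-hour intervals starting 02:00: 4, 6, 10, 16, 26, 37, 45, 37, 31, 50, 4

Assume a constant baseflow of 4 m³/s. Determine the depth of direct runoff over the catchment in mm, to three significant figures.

d ≈ 27.0 mm

Direct runoff: 0.0, 2.0, 6.0, 12.0, 22.0, 33.0, 41.0, 33.0, 27.0, 46.0, 0.0 m³/s; ΣQ_DR = 222.0 m³/s.
V = ΣQ_DR · Δt = 222.0 × 7200 s = 1.598 × 10^6 m³.
Over A = 59.1 km², depth = V / A = 27.0 mm.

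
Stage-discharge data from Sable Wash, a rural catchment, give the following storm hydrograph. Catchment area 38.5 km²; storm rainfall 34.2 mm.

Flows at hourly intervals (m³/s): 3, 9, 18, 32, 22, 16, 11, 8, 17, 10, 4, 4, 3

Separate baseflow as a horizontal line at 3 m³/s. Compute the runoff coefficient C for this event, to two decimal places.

ΣQ_DR = 118.0 m³/s; V = ΣQ_DR·Δt = 4.248 × 10^5 m³.
Runoff depth d = V / A = 11.03 mm.
C = d / P = 11.03 / 34.2 = 0.32.

C ≈ 0.32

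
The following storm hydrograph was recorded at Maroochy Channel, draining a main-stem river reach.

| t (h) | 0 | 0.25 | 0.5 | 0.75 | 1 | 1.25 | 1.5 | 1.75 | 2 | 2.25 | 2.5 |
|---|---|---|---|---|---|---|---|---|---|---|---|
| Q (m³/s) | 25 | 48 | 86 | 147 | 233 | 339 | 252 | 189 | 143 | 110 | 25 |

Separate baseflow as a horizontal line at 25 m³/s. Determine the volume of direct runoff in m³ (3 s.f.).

Direct-runoff ordinates (Q − Q_b): 0.0, 23.0, 61.0, 122.0, 208.0, 314.0, 227.0, 164.0, 118.0, 85.0, 0.0 m³/s.
ΣQ_DR = 1322 m³/s.
With Δt = 0.25 h = 900 s, V = ΣQ_DR · Δt = 1322 × 900 = 1.19 × 10^6 m³.

V ≈ 1.19 × 10^6 m³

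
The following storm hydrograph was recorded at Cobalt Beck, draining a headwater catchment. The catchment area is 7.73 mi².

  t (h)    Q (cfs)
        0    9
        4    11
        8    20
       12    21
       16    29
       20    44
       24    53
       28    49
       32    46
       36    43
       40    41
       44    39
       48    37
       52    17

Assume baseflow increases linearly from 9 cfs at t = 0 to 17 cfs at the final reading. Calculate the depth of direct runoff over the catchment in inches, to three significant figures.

d ≈ 0.222 in

Direct runoff: 0.00, 1.38, 9.77, 10.15, 17.54, 31.92, 40.31, 35.69, 32.08, 28.46, 25.85, 23.23, 20.62, 0.00 cfs; ΣQ_DR = 277.0 cfs.
V = ΣQ_DR · Δt = 277.0 × 14400 s = 3.989 × 10^6 ft³.
Over A = 7.73 mi², depth = V / A = 0.222 in.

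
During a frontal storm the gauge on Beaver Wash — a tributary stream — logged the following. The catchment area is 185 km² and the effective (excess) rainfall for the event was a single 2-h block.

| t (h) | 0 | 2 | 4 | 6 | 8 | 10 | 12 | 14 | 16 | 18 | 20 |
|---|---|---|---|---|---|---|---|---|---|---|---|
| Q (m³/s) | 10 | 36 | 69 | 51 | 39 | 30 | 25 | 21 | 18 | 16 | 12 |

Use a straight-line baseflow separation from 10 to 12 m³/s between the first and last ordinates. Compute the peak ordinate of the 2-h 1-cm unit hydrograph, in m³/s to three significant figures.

Direct runoff: 0.00, 25.80, 58.60, 40.40, 28.20, 19.00, 13.80, 9.60, 6.40, 4.20, 0.00 m³/s; ΣQ_DR = 206.0 m³/s, peak = 58.60 m³/s.
Runoff depth d = ΣQ_DR·Δt / A = 206.0 × 7200 / (185 km²) = 8.017 mm.
The 1-cm UH is the DRH scaled by (10 mm)/d, so U_p = 58.60 × 10/8.017 = 73.1 m³/s.

U_p ≈ 73.1 m³/s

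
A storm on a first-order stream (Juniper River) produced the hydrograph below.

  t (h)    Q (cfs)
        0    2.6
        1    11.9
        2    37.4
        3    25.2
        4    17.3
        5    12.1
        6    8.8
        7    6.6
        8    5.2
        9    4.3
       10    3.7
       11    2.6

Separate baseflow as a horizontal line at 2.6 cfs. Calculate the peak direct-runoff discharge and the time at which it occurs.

Q_p = 34.8 cfs at t = 2 h

Subtracting baseflow gives direct-runoff ordinates: 0.0, 9.3, 34.8, 22.6, 14.7, 9.5, 6.2, 4.0, 2.6, 1.7, 1.1, 0.0 cfs.
The maximum is 34.8 cfs, occurring at the reading for t = 2 h.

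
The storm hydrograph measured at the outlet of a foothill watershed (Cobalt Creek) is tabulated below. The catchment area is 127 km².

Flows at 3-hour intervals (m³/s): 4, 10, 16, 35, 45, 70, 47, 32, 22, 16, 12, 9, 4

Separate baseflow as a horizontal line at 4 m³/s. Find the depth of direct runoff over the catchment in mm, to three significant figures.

Direct runoff: 0.0, 6.0, 12.0, 31.0, 41.0, 66.0, 43.0, 28.0, 18.0, 12.0, 8.0, 5.0, 0.0 m³/s; ΣQ_DR = 270.0 m³/s.
V = ΣQ_DR · Δt = 270.0 × 10800 s = 2.916 × 10^6 m³.
Over A = 127 km², depth = V / A = 23.0 mm.

d ≈ 23.0 mm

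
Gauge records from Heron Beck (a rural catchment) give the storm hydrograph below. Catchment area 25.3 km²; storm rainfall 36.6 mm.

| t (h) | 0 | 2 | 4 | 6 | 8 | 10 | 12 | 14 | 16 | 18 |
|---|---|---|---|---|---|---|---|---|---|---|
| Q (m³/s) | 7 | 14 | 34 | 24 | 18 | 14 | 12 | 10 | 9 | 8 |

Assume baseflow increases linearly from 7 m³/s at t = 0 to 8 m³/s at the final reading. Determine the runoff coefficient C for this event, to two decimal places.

ΣQ_DR = 75.00 m³/s; V = ΣQ_DR·Δt = 5.400 × 10^5 m³.
Runoff depth d = V / A = 21.34 mm.
C = d / P = 21.34 / 36.6 = 0.58.

C ≈ 0.58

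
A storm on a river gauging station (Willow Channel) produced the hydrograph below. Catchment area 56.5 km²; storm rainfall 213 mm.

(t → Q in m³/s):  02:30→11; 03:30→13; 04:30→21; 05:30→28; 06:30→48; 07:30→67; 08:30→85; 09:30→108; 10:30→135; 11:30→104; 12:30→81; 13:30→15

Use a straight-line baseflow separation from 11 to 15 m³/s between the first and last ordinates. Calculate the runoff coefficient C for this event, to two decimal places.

C ≈ 0.17

ΣQ_DR = 560.0 m³/s; V = ΣQ_DR·Δt = 2.016 × 10^6 m³.
Runoff depth d = V / A = 35.68 mm.
C = d / P = 35.68 / 213 = 0.17.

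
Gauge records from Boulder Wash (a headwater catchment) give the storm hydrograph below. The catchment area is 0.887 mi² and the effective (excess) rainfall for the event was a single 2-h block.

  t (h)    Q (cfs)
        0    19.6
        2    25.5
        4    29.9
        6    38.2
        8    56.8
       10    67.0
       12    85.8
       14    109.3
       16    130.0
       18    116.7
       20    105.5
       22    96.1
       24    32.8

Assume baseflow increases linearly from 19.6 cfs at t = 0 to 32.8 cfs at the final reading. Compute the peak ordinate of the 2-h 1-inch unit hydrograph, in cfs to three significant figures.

Direct runoff: 0.00, 4.80, 8.10, 15.30, 32.80, 41.90, 59.60, 82.00, 101.60, 87.20, 74.90, 64.40, 0.00 cfs; ΣQ_DR = 572.6 cfs, peak = 101.60 cfs.
Runoff depth d = ΣQ_DR·Δt / A = 572.6 × 7200 / (0.887 mi²) = 2.001 in.
The 1-inch UH is the DRH scaled by (1 in)/d, so U_p = 101.60 × 1/2.001 = 50.8 cfs.

U_p ≈ 50.8 cfs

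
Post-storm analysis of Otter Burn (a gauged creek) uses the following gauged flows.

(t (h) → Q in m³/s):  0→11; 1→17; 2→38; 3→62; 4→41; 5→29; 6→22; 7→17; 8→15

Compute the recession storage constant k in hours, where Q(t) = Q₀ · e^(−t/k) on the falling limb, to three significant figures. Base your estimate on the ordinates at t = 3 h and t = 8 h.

k ≈ 3.52 h

On the falling limb, Q drops from 62 to 15 m³/s between t = 3 h and t = 8 h (Δt = 5 h).
k = −Δt / ln(Q₂/Q₁) = −5 / ln(15/62) = 3.52 h.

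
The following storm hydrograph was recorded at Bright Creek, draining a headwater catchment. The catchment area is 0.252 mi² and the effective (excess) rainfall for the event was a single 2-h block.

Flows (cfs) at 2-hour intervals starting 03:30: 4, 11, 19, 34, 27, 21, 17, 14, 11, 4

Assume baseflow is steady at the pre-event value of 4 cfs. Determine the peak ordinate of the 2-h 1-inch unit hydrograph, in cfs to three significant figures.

U_p ≈ 20.0 cfs

Direct runoff: 0.0, 7.0, 15.0, 30.0, 23.0, 17.0, 13.0, 10.0, 7.0, 0.0 cfs; ΣQ_DR = 122.0 cfs, peak = 30.0 cfs.
Runoff depth d = ΣQ_DR·Δt / A = 122.0 × 7200 / (0.252 mi²) = 1.500 in.
The 1-inch UH is the DRH scaled by (1 in)/d, so U_p = 30.0 × 1/1.500 = 20.0 cfs.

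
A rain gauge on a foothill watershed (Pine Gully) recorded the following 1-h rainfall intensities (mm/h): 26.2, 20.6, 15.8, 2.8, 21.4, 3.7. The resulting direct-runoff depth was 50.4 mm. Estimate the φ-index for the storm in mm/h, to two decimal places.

φ ≈ 8.40 mm/h

Only the 4 blocks with intensity above φ contribute runoff: 26.2, 20.6, 15.8, 21.4 mm/h.
Σ(I−φ)·Δt = d  ⇒  (26.2+20.6+15.8+21.4 − 4φ)·1 = 50.4
φ = (84.00 − 50.4/1) / 4 = 8.40 mm/h.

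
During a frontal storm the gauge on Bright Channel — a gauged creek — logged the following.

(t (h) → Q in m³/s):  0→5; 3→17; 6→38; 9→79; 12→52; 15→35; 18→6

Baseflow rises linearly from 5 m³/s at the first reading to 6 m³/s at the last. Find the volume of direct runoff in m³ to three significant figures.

Direct-runoff ordinates (Q − Q_b): 0.00, 11.83, 32.67, 73.50, 46.33, 29.17, 0.00 m³/s.
ΣQ_DR = 193.5 m³/s.
With Δt = 3 h = 10800 s, V = ΣQ_DR · Δt = 193.5 × 10800 = 2.09 × 10^6 m³.

V ≈ 2.09 × 10^6 m³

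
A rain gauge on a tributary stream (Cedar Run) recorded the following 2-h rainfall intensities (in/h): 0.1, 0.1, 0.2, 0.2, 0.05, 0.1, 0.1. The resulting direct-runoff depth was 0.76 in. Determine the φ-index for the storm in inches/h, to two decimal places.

Only the 6 blocks with intensity above φ contribute runoff: 0.1, 0.1, 0.2, 0.2, 0.1, 0.1 in/h.
Σ(I−φ)·Δt = d  ⇒  (0.1+0.1+0.2+0.2+0.1+0.1 − 6φ)·2 = 0.76
φ = (0.8000 − 0.76/2) / 6 = 0.07 in/h.

φ ≈ 0.07 in/h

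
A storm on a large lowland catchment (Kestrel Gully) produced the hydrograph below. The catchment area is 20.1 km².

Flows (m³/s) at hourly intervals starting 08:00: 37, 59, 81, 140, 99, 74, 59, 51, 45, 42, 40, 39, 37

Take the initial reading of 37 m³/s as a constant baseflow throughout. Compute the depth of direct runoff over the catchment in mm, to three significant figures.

Direct runoff: 0.0, 22.0, 44.0, 103.0, 62.0, 37.0, 22.0, 14.0, 8.0, 5.0, 3.0, 2.0, 0.0 m³/s; ΣQ_DR = 322.0 m³/s.
V = ΣQ_DR · Δt = 322.0 × 3600 s = 1.159 × 10^6 m³.
Over A = 20.1 km², depth = V / A = 57.7 mm.

d ≈ 57.7 mm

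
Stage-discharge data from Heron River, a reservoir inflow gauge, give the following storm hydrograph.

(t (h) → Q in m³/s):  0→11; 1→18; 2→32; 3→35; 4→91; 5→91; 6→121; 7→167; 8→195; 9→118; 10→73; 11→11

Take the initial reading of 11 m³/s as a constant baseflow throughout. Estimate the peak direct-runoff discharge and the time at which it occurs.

Q_p = 184.0 m³/s at t = 8 h

Subtracting baseflow gives direct-runoff ordinates: 0.0, 7.0, 21.0, 24.0, 80.0, 80.0, 110.0, 156.0, 184.0, 107.0, 62.0, 0.0 m³/s.
The maximum is 184.0 m³/s, occurring at the reading for t = 8 h.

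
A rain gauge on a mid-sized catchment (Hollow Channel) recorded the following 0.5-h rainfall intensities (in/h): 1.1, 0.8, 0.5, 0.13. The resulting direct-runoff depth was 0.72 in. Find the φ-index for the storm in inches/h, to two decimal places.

φ ≈ 0.32 in/h

Only the 3 blocks with intensity above φ contribute runoff: 1.1, 0.8, 0.5 in/h.
Σ(I−φ)·Δt = d  ⇒  (1.1+0.8+0.5 − 3φ)·0.5 = 0.72
φ = (2.400 − 0.72/0.5) / 3 = 0.32 in/h.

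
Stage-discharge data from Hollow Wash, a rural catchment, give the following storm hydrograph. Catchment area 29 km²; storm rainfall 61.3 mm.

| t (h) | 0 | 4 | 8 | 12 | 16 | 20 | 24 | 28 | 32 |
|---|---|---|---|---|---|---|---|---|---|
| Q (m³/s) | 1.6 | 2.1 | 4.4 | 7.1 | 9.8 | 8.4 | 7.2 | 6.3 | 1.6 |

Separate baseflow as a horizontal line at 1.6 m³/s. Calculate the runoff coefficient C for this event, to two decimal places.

C ≈ 0.28

ΣQ_DR = 34.10 m³/s; V = ΣQ_DR·Δt = 4.910 × 10^5 m³.
Runoff depth d = V / A = 16.93 mm.
C = d / P = 16.93 / 61.3 = 0.28.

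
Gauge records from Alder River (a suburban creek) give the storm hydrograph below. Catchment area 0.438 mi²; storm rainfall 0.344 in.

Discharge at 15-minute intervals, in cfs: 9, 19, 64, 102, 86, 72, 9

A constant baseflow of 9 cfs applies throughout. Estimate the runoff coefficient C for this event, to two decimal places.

ΣQ_DR = 298.0 cfs; V = ΣQ_DR·Δt = 2.682 × 10^5 ft³.
Runoff depth d = V / A = 0.2636 in.
C = d / P = 0.2636 / 0.344 = 0.77.

C ≈ 0.77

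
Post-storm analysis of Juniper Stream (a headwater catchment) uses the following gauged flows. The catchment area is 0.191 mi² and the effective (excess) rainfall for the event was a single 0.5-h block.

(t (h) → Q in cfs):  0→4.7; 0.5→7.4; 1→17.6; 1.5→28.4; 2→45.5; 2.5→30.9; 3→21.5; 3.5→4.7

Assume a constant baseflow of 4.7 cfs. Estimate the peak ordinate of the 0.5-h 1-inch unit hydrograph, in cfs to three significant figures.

U_p ≈ 81.7 cfs

Direct runoff: 0.0, 2.7, 12.9, 23.7, 40.8, 26.2, 16.8, 0.0 cfs; ΣQ_DR = 123.1 cfs, peak = 40.8 cfs.
Runoff depth d = ΣQ_DR·Δt / A = 123.1 × 1800 / (0.191 mi²) = 0.4994 in.
The 1-inch UH is the DRH scaled by (1 in)/d, so U_p = 40.8 × 1/0.4994 = 81.7 cfs.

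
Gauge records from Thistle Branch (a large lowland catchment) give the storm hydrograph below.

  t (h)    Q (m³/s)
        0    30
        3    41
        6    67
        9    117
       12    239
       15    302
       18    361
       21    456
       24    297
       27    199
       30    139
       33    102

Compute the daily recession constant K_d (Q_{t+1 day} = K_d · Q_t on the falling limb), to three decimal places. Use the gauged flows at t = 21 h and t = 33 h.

Between t = 21 h and t = 33 h the flow falls from 456 to 102 m³/s over 4×3 h = 12 h.
Per-interval ratio K = (102/456)^(1/4) = 0.6877; K_d = K^(24/3) = 0.050.

K_d ≈ 0.050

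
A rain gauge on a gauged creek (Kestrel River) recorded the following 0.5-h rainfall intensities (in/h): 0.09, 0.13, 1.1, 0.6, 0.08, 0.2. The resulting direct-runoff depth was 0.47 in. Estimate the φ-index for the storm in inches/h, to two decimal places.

Only the 2 blocks with intensity above φ contribute runoff: 1.1, 0.6 in/h.
Σ(I−φ)·Δt = d  ⇒  (1.1+0.6 − 2φ)·0.5 = 0.47
φ = (1.700 − 0.47/0.5) / 2 = 0.38 in/h.

φ ≈ 0.38 in/h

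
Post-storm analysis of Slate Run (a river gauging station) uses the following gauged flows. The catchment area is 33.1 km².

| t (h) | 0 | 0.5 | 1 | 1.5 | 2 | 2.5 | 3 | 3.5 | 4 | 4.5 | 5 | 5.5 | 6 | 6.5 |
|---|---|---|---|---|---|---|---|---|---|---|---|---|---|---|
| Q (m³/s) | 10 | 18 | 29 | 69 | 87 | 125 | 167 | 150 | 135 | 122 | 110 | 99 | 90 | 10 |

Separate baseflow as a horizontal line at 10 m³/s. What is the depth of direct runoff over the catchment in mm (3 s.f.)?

Direct runoff: 0.0, 8.0, 19.0, 59.0, 77.0, 115.0, 157.0, 140.0, 125.0, 112.0, 100.0, 89.0, 80.0, 0.0 m³/s; ΣQ_DR = 1081 m³/s.
V = ΣQ_DR · Δt = 1081 × 1800 s = 1.946 × 10^6 m³.
Over A = 33.1 km², depth = V / A = 58.8 mm.

d ≈ 58.8 mm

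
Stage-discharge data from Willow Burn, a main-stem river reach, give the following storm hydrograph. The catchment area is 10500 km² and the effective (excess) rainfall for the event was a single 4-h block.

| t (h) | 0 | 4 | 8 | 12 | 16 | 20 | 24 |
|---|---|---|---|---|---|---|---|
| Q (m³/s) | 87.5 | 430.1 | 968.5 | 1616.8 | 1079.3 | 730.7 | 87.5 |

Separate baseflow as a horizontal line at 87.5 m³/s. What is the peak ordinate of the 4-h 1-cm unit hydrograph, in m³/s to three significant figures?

Direct runoff: 0.0, 342.6, 881.0, 1529.3, 991.8, 643.2, 0.0 m³/s; ΣQ_DR = 4388 m³/s, peak = 1529.3 m³/s.
Runoff depth d = ΣQ_DR·Δt / A = 4388 × 14400 / (10500 km²) = 6.018 mm.
The 1-cm UH is the DRH scaled by (10 mm)/d, so U_p = 1529.3 × 10/6.018 = 2540 m³/s.

U_p ≈ 2540 m³/s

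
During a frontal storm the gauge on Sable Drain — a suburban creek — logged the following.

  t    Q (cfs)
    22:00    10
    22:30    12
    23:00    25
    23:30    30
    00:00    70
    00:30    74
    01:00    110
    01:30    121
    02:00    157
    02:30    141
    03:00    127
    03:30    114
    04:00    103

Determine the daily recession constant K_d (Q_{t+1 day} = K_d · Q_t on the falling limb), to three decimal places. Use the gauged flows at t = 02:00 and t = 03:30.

Between t = 02:00 and t = 03:30 the flow falls from 157 to 114 cfs over 3×0.5 h = 1.5 h.
Per-interval ratio K = (114/157)^(1/3) = 0.8988; K_d = K^(24/0.5) = 0.006.

K_d ≈ 0.006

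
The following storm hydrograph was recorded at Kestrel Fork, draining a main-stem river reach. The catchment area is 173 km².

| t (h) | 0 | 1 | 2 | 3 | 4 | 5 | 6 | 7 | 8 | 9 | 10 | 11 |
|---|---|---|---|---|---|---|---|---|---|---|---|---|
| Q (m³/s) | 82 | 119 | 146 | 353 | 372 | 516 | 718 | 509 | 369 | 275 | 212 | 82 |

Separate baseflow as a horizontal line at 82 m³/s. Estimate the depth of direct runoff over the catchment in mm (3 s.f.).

d ≈ 57.6 mm

Direct runoff: 0.0, 37.0, 64.0, 271.0, 290.0, 434.0, 636.0, 427.0, 287.0, 193.0, 130.0, 0.0 m³/s; ΣQ_DR = 2769 m³/s.
V = ΣQ_DR · Δt = 2769 × 3600 s = 9.968 × 10^6 m³.
Over A = 173 km², depth = V / A = 57.6 mm.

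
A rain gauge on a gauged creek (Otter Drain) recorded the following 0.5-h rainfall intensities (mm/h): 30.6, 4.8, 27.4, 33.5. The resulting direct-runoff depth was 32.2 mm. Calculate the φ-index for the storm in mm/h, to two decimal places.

Only the 3 blocks with intensity above φ contribute runoff: 30.6, 27.4, 33.5 mm/h.
Σ(I−φ)·Δt = d  ⇒  (30.6+27.4+33.5 − 3φ)·0.5 = 32.2
φ = (91.50 − 32.2/0.5) / 3 = 9.03 mm/h.

φ ≈ 9.03 mm/h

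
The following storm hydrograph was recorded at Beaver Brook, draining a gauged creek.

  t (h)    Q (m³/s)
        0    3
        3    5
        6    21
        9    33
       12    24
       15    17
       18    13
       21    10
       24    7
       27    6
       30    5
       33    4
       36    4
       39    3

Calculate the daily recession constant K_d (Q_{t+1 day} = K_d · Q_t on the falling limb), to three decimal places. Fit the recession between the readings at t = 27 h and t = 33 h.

Between t = 27 h and t = 33 h the flow falls from 6 to 4 m³/s over 2×3 h = 6 h.
Per-interval ratio K = (4/6)^(1/2) = 0.8165; K_d = K^(24/3) = 0.198.

K_d ≈ 0.198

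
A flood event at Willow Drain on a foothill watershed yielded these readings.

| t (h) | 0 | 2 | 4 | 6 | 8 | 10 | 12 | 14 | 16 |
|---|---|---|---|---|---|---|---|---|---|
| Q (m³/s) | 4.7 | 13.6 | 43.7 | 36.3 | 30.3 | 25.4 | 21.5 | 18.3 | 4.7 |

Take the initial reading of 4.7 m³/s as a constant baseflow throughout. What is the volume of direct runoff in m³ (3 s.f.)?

V ≈ 1.12 × 10^6 m³

Direct-runoff ordinates (Q − Q_b): 0.0, 8.9, 39.0, 31.6, 25.6, 20.7, 16.8, 13.6, 0.0 m³/s.
ΣQ_DR = 156.2 m³/s.
With Δt = 2 h = 7200 s, V = ΣQ_DR · Δt = 156.2 × 7200 = 1.12 × 10^6 m³.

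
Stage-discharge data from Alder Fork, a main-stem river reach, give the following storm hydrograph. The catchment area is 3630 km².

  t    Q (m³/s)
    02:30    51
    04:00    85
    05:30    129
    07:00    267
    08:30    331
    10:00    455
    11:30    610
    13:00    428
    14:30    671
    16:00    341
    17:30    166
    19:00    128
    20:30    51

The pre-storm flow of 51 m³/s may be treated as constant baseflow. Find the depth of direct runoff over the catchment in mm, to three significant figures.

d ≈ 4.54 mm

Direct runoff: 0.0, 34.0, 78.0, 216.0, 280.0, 404.0, 559.0, 377.0, 620.0, 290.0, 115.0, 77.0, 0.0 m³/s; ΣQ_DR = 3050 m³/s.
V = ΣQ_DR · Δt = 3050 × 5400 s = 1.647 × 10^7 m³.
Over A = 3630 km², depth = V / A = 4.54 mm.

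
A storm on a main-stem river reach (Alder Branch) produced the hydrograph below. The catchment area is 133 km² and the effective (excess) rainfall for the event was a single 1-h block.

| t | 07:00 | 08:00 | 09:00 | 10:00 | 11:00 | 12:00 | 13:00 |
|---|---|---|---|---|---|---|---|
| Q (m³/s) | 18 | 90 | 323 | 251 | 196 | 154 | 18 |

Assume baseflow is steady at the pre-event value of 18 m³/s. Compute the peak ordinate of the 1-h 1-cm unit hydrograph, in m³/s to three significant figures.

U_p ≈ 122 m³/s

Direct runoff: 0.0, 72.0, 305.0, 233.0, 178.0, 136.0, 0.0 m³/s; ΣQ_DR = 924.0 m³/s, peak = 305.0 m³/s.
Runoff depth d = ΣQ_DR·Δt / A = 924.0 × 3600 / (133 km²) = 25.01 mm.
The 1-cm UH is the DRH scaled by (10 mm)/d, so U_p = 305.0 × 10/25.01 = 122 m³/s.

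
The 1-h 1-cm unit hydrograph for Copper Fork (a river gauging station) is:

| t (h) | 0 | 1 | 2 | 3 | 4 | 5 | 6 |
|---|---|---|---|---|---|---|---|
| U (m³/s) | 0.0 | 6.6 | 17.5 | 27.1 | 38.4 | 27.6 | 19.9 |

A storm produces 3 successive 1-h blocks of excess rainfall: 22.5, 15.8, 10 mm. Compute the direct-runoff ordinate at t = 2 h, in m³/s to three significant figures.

Q ≈ 49.8 m³/s

By discrete convolution, Q_j = Σ (P_i / 10 mm) · U_{j−i}.
At t = 2 h (j=2): Q = (22.5/10)·17.5 + (15.8/10)·6.6 + (10/10)·0.0 = 49.8 m³/s.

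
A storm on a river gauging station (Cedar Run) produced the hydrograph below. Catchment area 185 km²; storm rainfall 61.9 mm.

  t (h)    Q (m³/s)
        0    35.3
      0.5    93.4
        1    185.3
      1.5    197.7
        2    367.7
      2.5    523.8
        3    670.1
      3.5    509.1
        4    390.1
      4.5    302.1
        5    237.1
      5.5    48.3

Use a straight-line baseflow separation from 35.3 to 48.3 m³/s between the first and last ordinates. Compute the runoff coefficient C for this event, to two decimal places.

C ≈ 0.48

ΣQ_DR = 3058 m³/s; V = ΣQ_DR·Δt = 5.505 × 10^6 m³.
Runoff depth d = V / A = 29.76 mm.
C = d / P = 29.76 / 61.9 = 0.48.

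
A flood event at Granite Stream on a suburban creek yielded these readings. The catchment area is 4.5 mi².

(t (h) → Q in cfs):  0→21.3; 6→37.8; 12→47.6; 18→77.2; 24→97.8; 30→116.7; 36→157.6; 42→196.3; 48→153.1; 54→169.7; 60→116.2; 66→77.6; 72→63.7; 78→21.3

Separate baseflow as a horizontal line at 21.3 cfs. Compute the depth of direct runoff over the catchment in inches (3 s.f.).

Direct runoff: 0.0, 16.5, 26.3, 55.9, 76.5, 95.4, 136.3, 175.0, 131.8, 148.4, 94.9, 56.3, 42.4, 0.0 cfs; ΣQ_DR = 1056 cfs.
V = ΣQ_DR · Δt = 1056 × 21600 s = 2.280 × 10^7 ft³.
Over A = 4.5 mi², depth = V / A = 2.18 in.

d ≈ 2.18 in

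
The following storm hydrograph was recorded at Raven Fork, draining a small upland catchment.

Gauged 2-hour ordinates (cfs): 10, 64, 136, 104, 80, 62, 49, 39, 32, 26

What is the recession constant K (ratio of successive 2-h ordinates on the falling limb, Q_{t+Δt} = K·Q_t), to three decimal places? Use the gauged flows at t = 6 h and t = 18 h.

Using the recession-limb readings at t = 6 h and t = 18 h: Q falls from 104 to 26 cfs over 6 intervals.
K = (Q₂/Q₁)^(1/6) = (26/104)^(1/6) = 0.794.

K ≈ 0.794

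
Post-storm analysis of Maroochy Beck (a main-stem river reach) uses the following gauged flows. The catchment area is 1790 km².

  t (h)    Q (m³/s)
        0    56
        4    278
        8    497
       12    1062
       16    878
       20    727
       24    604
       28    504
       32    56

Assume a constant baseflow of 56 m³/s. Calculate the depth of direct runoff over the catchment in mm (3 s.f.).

d ≈ 33.4 mm

Direct runoff: 0.0, 222.0, 441.0, 1006.0, 822.0, 671.0, 548.0, 448.0, 0.0 m³/s; ΣQ_DR = 4158 m³/s.
V = ΣQ_DR · Δt = 4158 × 14400 s = 5.988 × 10^7 m³.
Over A = 1790 km², depth = V / A = 33.4 mm.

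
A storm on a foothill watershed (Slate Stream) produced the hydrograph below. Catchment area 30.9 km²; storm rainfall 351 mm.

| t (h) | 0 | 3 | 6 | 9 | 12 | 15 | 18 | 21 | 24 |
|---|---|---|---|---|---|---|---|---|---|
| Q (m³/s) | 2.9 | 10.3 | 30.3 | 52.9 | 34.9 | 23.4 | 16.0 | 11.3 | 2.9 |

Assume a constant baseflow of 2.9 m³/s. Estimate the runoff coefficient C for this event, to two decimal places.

ΣQ_DR = 158.8 m³/s; V = ΣQ_DR·Δt = 1.715 × 10^6 m³.
Runoff depth d = V / A = 55.50 mm.
C = d / P = 55.50 / 351 = 0.16.

C ≈ 0.16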